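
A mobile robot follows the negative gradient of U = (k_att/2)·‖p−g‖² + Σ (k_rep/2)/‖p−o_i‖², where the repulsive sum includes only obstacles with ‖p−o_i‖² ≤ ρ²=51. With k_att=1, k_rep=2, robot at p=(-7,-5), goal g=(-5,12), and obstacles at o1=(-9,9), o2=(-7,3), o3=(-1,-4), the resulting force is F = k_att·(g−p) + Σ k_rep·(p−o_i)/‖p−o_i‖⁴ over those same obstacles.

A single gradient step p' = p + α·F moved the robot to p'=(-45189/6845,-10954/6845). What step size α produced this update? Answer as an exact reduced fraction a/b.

F_att = 1·(g−p) = 1·(2,17) = (2.0000,17.0000)
o1: d²=200 > ρ²=51 → inactive
o2: d²=64 > ρ²=51 → inactive
o3: d²=37 ≤ ρ²=51; F_rep = 2·(-6,-1)/37² = (-0.0088,-0.0015)
F = F_att + ΣF_rep = (1.9912,16.9985)
Δp = p'−p = (0.3982,3.3997); α = Δx/Fx = (2726/6845) / (2726/1369) = 1/5
check: Δy/Fy = (23271/6845) / (23271/1369) = 1/5 ✓

α = 1/5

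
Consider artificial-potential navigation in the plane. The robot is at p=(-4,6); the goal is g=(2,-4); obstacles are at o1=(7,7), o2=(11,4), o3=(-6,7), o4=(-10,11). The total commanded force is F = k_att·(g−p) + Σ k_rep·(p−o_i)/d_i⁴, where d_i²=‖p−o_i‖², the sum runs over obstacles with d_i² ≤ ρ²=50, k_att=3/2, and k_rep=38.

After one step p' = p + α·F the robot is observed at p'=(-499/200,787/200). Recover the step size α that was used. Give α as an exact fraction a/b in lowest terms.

α = 1/8

F_att = 3/2·(g−p) = 3/2·(6,-10) = (9.0000,-15.0000)
o1: d²=122 > ρ²=50 → inactive
o2: d²=229 > ρ²=50 → inactive
o3: d²=5 ≤ ρ²=50; F_rep = 38·(2,-1)/5² = (3.0400,-1.5200)
o4: d²=61 > ρ²=50 → inactive
F = F_att + ΣF_rep = (12.0400,-16.5200)
Δp = p'−p = (1.5050,-2.0650); α = Δx/Fx = (301/200) / (301/25) = 1/8
check: Δy/Fy = (-413/200) / (-413/25) = 1/8 ✓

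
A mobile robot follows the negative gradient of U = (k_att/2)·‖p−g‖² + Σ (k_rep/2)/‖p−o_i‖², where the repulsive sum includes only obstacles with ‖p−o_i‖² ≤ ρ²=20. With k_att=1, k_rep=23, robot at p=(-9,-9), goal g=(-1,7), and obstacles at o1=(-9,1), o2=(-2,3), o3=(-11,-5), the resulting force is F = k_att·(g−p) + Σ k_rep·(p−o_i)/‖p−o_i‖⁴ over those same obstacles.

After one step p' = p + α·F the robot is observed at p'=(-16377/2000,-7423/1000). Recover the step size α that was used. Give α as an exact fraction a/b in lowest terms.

α = 1/10

F_att = 1·(g−p) = 1·(8,16) = (8.0000,16.0000)
o1: d²=100 > ρ²=20 → inactive
o2: d²=193 > ρ²=20 → inactive
o3: d²=20 ≤ ρ²=20; F_rep = 23·(2,-4)/20² = (0.1150,-0.2300)
F = F_att + ΣF_rep = (8.1150,15.7700)
Δp = p'−p = (0.8115,1.5770); α = Δx/Fx = (1623/2000) / (1623/200) = 1/10
check: Δy/Fy = (1577/1000) / (1577/100) = 1/10 ✓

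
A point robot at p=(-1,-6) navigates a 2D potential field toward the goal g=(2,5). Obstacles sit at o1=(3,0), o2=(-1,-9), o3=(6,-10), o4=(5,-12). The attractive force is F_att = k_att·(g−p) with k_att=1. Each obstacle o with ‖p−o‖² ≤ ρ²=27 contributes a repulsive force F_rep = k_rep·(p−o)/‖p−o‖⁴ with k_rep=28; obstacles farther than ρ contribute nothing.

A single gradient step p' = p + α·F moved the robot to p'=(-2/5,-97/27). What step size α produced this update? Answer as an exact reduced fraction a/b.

α = 1/5

F_att = 1·(g−p) = 1·(3,11) = (3.0000,11.0000)
o1: d²=52 > ρ²=27 → inactive
o2: d²=9 ≤ ρ²=27; F_rep = 28·(0,3)/9² = (0.0000,1.0370)
o3: d²=65 > ρ²=27 → inactive
o4: d²=72 > ρ²=27 → inactive
F = F_att + ΣF_rep = (3.0000,12.0370)
Δp = p'−p = (0.6000,2.4074); α = Δx/Fx = (3/5) / (3) = 1/5
check: Δy/Fy = (65/27) / (325/27) = 1/5 ✓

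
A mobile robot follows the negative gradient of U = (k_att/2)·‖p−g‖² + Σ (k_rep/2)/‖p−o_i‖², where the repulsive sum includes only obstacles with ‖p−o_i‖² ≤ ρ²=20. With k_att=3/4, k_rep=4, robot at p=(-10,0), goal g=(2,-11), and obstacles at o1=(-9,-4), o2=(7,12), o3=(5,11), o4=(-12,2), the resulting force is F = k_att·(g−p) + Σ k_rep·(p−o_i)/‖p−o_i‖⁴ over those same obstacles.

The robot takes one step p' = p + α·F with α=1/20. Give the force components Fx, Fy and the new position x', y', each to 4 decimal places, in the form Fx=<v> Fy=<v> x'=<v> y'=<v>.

Fx=9.1112 Fy=-8.3196 x'=-9.5444 y'=-0.4160

F_att = 3/4·(g−p) = 3/4·(12,-11) = (9.0000,-8.2500)
o1: d²=17 ≤ ρ²=20; F_rep = 4·(-1,4)/17² = (-0.0138,0.0554)
o2: d²=433 > ρ²=20 → inactive
o3: d²=346 > ρ²=20 → inactive
o4: d²=8 ≤ ρ²=20; F_rep = 4·(2,-2)/8² = (0.1250,-0.1250)
F = F_att + ΣF_rep = (9.1112,-8.3196)
p' = p + 1/20·F = (-9.5444,-0.4160)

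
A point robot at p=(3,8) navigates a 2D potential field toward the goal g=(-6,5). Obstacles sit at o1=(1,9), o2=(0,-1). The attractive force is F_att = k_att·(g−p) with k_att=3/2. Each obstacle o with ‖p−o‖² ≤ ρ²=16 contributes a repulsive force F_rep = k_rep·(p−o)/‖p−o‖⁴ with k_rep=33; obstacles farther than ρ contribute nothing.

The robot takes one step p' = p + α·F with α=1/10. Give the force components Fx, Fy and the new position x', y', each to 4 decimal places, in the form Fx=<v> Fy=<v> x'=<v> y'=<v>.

F_att = 3/2·(g−p) = 3/2·(-9,-3) = (-13.5000,-4.5000)
o1: d²=5 ≤ ρ²=16; F_rep = 33·(2,-1)/5² = (2.6400,-1.3200)
o2: d²=90 > ρ²=16 → inactive
F = F_att + ΣF_rep = (-10.8600,-5.8200)
p' = p + 1/10·F = (1.9140,7.4180)

Fx=-10.8600 Fy=-5.8200 x'=1.9140 y'=7.4180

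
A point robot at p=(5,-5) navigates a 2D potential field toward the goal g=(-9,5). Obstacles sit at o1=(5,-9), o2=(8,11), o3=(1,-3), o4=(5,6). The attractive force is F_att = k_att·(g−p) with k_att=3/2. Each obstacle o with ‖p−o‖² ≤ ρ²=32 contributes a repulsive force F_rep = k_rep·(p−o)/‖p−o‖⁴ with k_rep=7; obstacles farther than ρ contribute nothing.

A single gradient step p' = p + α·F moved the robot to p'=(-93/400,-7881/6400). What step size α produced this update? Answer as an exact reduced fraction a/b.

α = 1/4

F_att = 3/2·(g−p) = 3/2·(-14,10) = (-21.0000,15.0000)
o1: d²=16 ≤ ρ²=32; F_rep = 7·(0,4)/16² = (0.0000,0.1094)
o2: d²=265 > ρ²=32 → inactive
o3: d²=20 ≤ ρ²=32; F_rep = 7·(4,-2)/20² = (0.0700,-0.0350)
o4: d²=121 > ρ²=32 → inactive
F = F_att + ΣF_rep = (-20.9300,15.0744)
Δp = p'−p = (-5.2325,3.7686); α = Δx/Fx = (-2093/400) / (-2093/100) = 1/4
check: Δy/Fy = (24119/6400) / (24119/1600) = 1/4 ✓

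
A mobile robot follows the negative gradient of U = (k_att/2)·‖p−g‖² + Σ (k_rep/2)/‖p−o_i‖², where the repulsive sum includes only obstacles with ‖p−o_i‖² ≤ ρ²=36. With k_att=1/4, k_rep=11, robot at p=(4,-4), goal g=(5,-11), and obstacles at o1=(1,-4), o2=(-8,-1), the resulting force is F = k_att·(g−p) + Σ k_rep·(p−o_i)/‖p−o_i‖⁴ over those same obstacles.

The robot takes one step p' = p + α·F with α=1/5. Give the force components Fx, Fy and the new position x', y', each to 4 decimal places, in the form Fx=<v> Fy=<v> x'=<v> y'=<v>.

F_att = 1/4·(g−p) = 1/4·(1,-7) = (0.2500,-1.7500)
o1: d²=9 ≤ ρ²=36; F_rep = 11·(3,0)/9² = (0.4074,0.0000)
o2: d²=153 > ρ²=36 → inactive
F = F_att + ΣF_rep = (0.6574,-1.7500)
p' = p + 1/5·F = (4.1315,-4.3500)

Fx=0.6574 Fy=-1.7500 x'=4.1315 y'=-4.3500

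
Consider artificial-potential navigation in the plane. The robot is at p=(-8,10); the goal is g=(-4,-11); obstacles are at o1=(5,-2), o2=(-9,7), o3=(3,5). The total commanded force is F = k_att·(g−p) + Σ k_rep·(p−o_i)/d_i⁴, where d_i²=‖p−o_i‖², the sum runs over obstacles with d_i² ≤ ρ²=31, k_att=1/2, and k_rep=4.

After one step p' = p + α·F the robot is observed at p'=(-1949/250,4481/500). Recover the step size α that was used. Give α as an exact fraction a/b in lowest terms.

F_att = 1/2·(g−p) = 1/2·(4,-21) = (2.0000,-10.5000)
o1: d²=313 > ρ²=31 → inactive
o2: d²=10 ≤ ρ²=31; F_rep = 4·(1,3)/10² = (0.0400,0.1200)
o3: d²=146 > ρ²=31 → inactive
F = F_att + ΣF_rep = (2.0400,-10.3800)
Δp = p'−p = (0.2040,-1.0380); α = Δx/Fx = (51/250) / (51/25) = 1/10
check: Δy/Fy = (-519/500) / (-519/50) = 1/10 ✓

α = 1/10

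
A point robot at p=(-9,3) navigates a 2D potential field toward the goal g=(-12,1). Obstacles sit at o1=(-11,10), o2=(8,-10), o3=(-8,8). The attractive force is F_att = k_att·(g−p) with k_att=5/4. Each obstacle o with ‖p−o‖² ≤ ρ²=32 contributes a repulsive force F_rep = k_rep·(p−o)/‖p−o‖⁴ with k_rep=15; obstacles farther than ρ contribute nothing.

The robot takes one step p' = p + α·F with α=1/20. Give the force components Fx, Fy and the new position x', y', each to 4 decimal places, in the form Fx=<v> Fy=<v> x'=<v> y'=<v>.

Fx=-3.7722 Fy=-2.6109 x'=-9.1886 y'=2.8695

F_att = 5/4·(g−p) = 5/4·(-3,-2) = (-3.7500,-2.5000)
o1: d²=53 > ρ²=32 → inactive
o2: d²=458 > ρ²=32 → inactive
o3: d²=26 ≤ ρ²=32; F_rep = 15·(-1,-5)/26² = (-0.0222,-0.1109)
F = F_att + ΣF_rep = (-3.7722,-2.6109)
p' = p + 1/20·F = (-9.1886,2.8695)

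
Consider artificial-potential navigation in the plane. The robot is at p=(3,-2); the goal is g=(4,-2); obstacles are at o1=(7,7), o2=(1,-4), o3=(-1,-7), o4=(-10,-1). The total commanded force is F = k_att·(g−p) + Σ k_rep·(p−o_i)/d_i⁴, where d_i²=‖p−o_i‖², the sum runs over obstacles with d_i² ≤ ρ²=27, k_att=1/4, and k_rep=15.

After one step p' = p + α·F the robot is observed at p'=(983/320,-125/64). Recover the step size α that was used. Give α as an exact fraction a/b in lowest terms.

F_att = 1/4·(g−p) = 1/4·(1,0) = (0.2500,0.0000)
o1: d²=97 > ρ²=27 → inactive
o2: d²=8 ≤ ρ²=27; F_rep = 15·(2,2)/8² = (0.4688,0.4688)
o3: d²=41 > ρ²=27 → inactive
o4: d²=170 > ρ²=27 → inactive
F = F_att + ΣF_rep = (0.7188,0.4688)
Δp = p'−p = (0.0719,0.0469); α = Δx/Fx = (23/320) / (23/32) = 1/10
check: Δy/Fy = (3/64) / (15/32) = 1/10 ✓

α = 1/10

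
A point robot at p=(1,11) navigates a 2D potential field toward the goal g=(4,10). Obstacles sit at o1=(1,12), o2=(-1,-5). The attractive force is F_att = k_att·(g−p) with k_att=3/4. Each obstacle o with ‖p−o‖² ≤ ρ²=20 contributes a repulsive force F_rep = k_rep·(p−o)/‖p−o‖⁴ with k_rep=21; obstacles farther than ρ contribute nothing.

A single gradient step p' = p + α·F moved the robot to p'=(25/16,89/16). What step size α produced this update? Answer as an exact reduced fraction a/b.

F_att = 3/4·(g−p) = 3/4·(3,-1) = (2.2500,-0.7500)
o1: d²=1 ≤ ρ²=20; F_rep = 21·(0,-1)/1² = (0.0000,-21.0000)
o2: d²=260 > ρ²=20 → inactive
F = F_att + ΣF_rep = (2.2500,-21.7500)
Δp = p'−p = (0.5625,-5.4375); α = Δx/Fx = (9/16) / (9/4) = 1/4
check: Δy/Fy = (-87/16) / (-87/4) = 1/4 ✓

α = 1/4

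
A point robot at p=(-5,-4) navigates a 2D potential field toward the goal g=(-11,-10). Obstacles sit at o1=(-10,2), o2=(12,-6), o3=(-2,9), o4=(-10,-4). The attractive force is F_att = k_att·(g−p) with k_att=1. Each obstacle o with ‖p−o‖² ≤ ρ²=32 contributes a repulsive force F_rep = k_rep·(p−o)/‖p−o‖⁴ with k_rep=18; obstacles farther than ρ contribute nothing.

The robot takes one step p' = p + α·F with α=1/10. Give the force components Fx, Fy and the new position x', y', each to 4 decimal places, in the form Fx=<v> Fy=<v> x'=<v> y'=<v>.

F_att = 1·(g−p) = 1·(-6,-6) = (-6.0000,-6.0000)
o1: d²=61 > ρ²=32 → inactive
o2: d²=293 > ρ²=32 → inactive
o3: d²=178 > ρ²=32 → inactive
o4: d²=25 ≤ ρ²=32; F_rep = 18·(5,0)/25² = (0.1440,0.0000)
F = F_att + ΣF_rep = (-5.8560,-6.0000)
p' = p + 1/10·F = (-5.5856,-4.6000)

Fx=-5.8560 Fy=-6.0000 x'=-5.5856 y'=-4.6000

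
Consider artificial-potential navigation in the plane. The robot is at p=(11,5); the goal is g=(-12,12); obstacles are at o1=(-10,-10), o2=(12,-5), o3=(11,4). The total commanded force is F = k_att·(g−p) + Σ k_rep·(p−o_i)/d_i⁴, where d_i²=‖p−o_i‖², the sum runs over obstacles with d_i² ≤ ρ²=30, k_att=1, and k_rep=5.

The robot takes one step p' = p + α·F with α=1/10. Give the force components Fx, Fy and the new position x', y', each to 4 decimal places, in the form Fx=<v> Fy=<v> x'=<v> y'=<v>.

Fx=-23.0000 Fy=12.0000 x'=8.7000 y'=6.2000

F_att = 1·(g−p) = 1·(-23,7) = (-23.0000,7.0000)
o1: d²=666 > ρ²=30 → inactive
o2: d²=101 > ρ²=30 → inactive
o3: d²=1 ≤ ρ²=30; F_rep = 5·(0,1)/1² = (0.0000,5.0000)
F = F_att + ΣF_rep = (-23.0000,12.0000)
p' = p + 1/10·F = (8.7000,6.2000)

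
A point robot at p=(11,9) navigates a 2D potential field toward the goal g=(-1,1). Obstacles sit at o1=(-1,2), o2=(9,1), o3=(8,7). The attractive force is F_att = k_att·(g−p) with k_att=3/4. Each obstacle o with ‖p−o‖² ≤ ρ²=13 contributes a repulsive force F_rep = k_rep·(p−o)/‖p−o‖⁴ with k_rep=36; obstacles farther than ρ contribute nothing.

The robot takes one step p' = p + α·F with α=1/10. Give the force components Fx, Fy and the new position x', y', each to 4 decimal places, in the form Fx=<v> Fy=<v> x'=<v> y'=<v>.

Fx=-8.3609 Fy=-5.5740 x'=10.1639 y'=8.4426

F_att = 3/4·(g−p) = 3/4·(-12,-8) = (-9.0000,-6.0000)
o1: d²=193 > ρ²=13 → inactive
o2: d²=68 > ρ²=13 → inactive
o3: d²=13 ≤ ρ²=13; F_rep = 36·(3,2)/13² = (0.6391,0.4260)
F = F_att + ΣF_rep = (-8.3609,-5.5740)
p' = p + 1/10·F = (10.1639,8.4426)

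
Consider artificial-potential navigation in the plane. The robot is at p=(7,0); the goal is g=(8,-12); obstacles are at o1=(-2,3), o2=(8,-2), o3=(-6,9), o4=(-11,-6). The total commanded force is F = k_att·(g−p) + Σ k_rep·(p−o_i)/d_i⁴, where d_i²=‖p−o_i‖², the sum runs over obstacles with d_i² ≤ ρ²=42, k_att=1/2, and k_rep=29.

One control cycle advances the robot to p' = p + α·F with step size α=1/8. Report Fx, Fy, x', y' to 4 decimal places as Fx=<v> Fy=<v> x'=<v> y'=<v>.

Fx=-0.6600 Fy=-3.6800 x'=6.9175 y'=-0.4600

F_att = 1/2·(g−p) = 1/2·(1,-12) = (0.5000,-6.0000)
o1: d²=90 > ρ²=42 → inactive
o2: d²=5 ≤ ρ²=42; F_rep = 29·(-1,2)/5² = (-1.1600,2.3200)
o3: d²=250 > ρ²=42 → inactive
o4: d²=360 > ρ²=42 → inactive
F = F_att + ΣF_rep = (-0.6600,-3.6800)
p' = p + 1/8·F = (6.9175,-0.4600)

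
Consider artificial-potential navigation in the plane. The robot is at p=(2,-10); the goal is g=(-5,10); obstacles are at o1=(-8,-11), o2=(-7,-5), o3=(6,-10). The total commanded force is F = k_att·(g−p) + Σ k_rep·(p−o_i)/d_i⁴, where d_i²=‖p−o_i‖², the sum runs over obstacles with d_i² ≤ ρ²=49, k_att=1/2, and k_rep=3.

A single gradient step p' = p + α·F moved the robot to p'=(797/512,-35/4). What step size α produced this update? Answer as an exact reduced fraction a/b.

F_att = 1/2·(g−p) = 1/2·(-7,20) = (-3.5000,10.0000)
o1: d²=101 > ρ²=49 → inactive
o2: d²=106 > ρ²=49 → inactive
o3: d²=16 ≤ ρ²=49; F_rep = 3·(-4,0)/16² = (-0.0469,0.0000)
F = F_att + ΣF_rep = (-3.5469,10.0000)
Δp = p'−p = (-0.4434,1.2500); α = Δx/Fx = (-227/512) / (-227/64) = 1/8
check: Δy/Fy = (5/4) / (10) = 1/8 ✓

α = 1/8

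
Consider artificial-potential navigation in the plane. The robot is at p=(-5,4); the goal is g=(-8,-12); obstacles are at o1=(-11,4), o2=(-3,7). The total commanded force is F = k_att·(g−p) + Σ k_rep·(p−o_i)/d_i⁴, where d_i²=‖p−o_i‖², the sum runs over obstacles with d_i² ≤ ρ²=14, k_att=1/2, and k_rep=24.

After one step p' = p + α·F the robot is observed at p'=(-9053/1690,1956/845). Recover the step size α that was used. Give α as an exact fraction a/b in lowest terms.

α = 1/5

F_att = 1/2·(g−p) = 1/2·(-3,-16) = (-1.5000,-8.0000)
o1: d²=36 > ρ²=14 → inactive
o2: d²=13 ≤ ρ²=14; F_rep = 24·(-2,-3)/13² = (-0.2840,-0.4260)
F = F_att + ΣF_rep = (-1.7840,-8.4260)
Δp = p'−p = (-0.3568,-1.6852); α = Δx/Fx = (-603/1690) / (-603/338) = 1/5
check: Δy/Fy = (-1424/845) / (-1424/169) = 1/5 ✓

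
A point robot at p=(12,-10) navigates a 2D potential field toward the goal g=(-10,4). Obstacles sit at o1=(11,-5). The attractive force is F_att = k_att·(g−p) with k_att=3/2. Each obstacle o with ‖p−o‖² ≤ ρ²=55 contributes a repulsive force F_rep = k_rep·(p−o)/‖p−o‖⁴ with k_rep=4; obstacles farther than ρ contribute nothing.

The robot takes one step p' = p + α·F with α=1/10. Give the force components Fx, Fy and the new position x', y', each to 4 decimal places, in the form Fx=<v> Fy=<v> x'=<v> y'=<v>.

Fx=-32.9941 Fy=20.9704 x'=8.7006 y'=-7.9030

F_att = 3/2·(g−p) = 3/2·(-22,14) = (-33.0000,21.0000)
o1: d²=26 ≤ ρ²=55; F_rep = 4·(1,-5)/26² = (0.0059,-0.0296)
F = F_att + ΣF_rep = (-32.9941,20.9704)
p' = p + 1/10·F = (8.7006,-7.9030)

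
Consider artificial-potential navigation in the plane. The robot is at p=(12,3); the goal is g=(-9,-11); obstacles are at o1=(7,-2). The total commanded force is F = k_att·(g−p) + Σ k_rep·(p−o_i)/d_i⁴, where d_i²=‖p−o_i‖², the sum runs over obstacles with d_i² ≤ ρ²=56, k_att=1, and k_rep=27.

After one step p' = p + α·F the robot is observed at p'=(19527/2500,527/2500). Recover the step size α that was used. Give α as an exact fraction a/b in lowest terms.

F_att = 1·(g−p) = 1·(-21,-14) = (-21.0000,-14.0000)
o1: d²=50 ≤ ρ²=56; F_rep = 27·(5,5)/50² = (0.0540,0.0540)
F = F_att + ΣF_rep = (-20.9460,-13.9460)
Δp = p'−p = (-4.1892,-2.7892); α = Δx/Fx = (-10473/2500) / (-10473/500) = 1/5
check: Δy/Fy = (-6973/2500) / (-6973/500) = 1/5 ✓

α = 1/5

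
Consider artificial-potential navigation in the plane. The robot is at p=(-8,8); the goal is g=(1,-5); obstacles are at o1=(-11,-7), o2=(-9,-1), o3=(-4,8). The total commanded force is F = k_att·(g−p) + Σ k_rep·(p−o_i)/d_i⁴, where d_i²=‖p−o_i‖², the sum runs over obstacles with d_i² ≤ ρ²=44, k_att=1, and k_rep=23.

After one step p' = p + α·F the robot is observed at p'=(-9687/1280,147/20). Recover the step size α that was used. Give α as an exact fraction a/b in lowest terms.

α = 1/20

F_att = 1·(g−p) = 1·(9,-13) = (9.0000,-13.0000)
o1: d²=234 > ρ²=44 → inactive
o2: d²=82 > ρ²=44 → inactive
o3: d²=16 ≤ ρ²=44; F_rep = 23·(-4,0)/16² = (-0.3594,0.0000)
F = F_att + ΣF_rep = (8.6406,-13.0000)
Δp = p'−p = (0.4320,-0.6500); α = Δx/Fx = (553/1280) / (553/64) = 1/20
check: Δy/Fy = (-13/20) / (-13) = 1/20 ✓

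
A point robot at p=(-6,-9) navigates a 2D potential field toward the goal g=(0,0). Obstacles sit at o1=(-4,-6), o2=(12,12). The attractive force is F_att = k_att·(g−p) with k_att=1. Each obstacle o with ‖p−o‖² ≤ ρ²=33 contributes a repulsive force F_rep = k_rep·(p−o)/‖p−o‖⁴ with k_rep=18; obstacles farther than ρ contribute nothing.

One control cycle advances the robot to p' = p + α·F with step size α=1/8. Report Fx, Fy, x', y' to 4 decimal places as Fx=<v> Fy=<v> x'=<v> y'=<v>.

Fx=5.7870 Fy=8.6805 x'=-5.2766 y'=-7.9149

F_att = 1·(g−p) = 1·(6,9) = (6.0000,9.0000)
o1: d²=13 ≤ ρ²=33; F_rep = 18·(-2,-3)/13² = (-0.2130,-0.3195)
o2: d²=765 > ρ²=33 → inactive
F = F_att + ΣF_rep = (5.7870,8.6805)
p' = p + 1/8·F = (-5.2766,-7.9149)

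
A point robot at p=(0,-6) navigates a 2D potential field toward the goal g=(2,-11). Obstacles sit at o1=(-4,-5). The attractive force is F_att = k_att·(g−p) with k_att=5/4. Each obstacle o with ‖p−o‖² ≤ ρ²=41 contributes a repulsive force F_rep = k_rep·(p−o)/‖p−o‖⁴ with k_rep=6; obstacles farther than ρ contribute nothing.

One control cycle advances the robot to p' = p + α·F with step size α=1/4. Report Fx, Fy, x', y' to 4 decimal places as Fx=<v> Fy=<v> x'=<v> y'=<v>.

F_att = 5/4·(g−p) = 5/4·(2,-5) = (2.5000,-6.2500)
o1: d²=17 ≤ ρ²=41; F_rep = 6·(4,-1)/17² = (0.0830,-0.0208)
F = F_att + ΣF_rep = (2.5830,-6.2708)
p' = p + 1/4·F = (0.6458,-7.5677)

Fx=2.5830 Fy=-6.2708 x'=0.6458 y'=-7.5677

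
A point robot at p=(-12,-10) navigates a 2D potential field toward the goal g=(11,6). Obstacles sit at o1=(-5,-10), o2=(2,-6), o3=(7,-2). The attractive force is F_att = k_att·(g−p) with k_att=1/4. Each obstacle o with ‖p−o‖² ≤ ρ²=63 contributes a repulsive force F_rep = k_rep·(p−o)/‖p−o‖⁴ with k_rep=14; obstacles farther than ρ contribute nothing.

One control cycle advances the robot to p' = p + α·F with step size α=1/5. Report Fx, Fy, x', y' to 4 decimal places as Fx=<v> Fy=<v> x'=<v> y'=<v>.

Fx=5.7092 Fy=4.0000 x'=-10.8582 y'=-9.2000

F_att = 1/4·(g−p) = 1/4·(23,16) = (5.7500,4.0000)
o1: d²=49 ≤ ρ²=63; F_rep = 14·(-7,0)/49² = (-0.0408,0.0000)
o2: d²=212 > ρ²=63 → inactive
o3: d²=425 > ρ²=63 → inactive
F = F_att + ΣF_rep = (5.7092,4.0000)
p' = p + 1/5·F = (-10.8582,-9.2000)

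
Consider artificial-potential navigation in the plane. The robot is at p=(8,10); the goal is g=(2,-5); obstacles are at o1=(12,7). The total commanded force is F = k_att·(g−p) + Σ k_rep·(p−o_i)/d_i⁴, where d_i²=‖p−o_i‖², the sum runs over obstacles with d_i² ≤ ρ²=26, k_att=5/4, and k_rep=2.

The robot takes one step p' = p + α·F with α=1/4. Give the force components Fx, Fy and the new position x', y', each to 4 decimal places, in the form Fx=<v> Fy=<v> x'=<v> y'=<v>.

Fx=-7.5128 Fy=-18.7404 x'=6.1218 y'=5.3149

F_att = 5/4·(g−p) = 5/4·(-6,-15) = (-7.5000,-18.7500)
o1: d²=25 ≤ ρ²=26; F_rep = 2·(-4,3)/25² = (-0.0128,0.0096)
F = F_att + ΣF_rep = (-7.5128,-18.7404)
p' = p + 1/4·F = (6.1218,5.3149)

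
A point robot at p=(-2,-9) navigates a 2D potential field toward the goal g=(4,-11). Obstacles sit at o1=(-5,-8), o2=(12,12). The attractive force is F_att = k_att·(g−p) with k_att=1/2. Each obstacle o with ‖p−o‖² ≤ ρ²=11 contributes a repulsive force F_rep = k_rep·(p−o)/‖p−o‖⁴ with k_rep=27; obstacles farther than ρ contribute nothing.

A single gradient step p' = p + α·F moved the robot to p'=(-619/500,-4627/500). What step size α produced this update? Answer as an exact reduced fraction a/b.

α = 1/5

F_att = 1/2·(g−p) = 1/2·(6,-2) = (3.0000,-1.0000)
o1: d²=10 ≤ ρ²=11; F_rep = 27·(3,-1)/10² = (0.8100,-0.2700)
o2: d²=637 > ρ²=11 → inactive
F = F_att + ΣF_rep = (3.8100,-1.2700)
Δp = p'−p = (0.7620,-0.2540); α = Δx/Fx = (381/500) / (381/100) = 1/5
check: Δy/Fy = (-127/500) / (-127/100) = 1/5 ✓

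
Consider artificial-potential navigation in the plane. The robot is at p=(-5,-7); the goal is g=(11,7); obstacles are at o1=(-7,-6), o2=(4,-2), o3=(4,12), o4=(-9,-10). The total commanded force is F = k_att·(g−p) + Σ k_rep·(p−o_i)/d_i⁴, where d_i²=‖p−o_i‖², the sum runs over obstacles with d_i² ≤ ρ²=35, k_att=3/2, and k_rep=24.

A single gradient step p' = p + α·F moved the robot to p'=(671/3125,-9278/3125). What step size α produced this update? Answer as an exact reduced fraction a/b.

F_att = 3/2·(g−p) = 3/2·(16,14) = (24.0000,21.0000)
o1: d²=5 ≤ ρ²=35; F_rep = 24·(2,-1)/5² = (1.9200,-0.9600)
o2: d²=106 > ρ²=35 → inactive
o3: d²=442 > ρ²=35 → inactive
o4: d²=25 ≤ ρ²=35; F_rep = 24·(4,3)/25² = (0.1536,0.1152)
F = F_att + ΣF_rep = (26.0736,20.1552)
Δp = p'−p = (5.2147,4.0310); α = Δx/Fx = (16296/3125) / (16296/625) = 1/5
check: Δy/Fy = (12597/3125) / (12597/625) = 1/5 ✓

α = 1/5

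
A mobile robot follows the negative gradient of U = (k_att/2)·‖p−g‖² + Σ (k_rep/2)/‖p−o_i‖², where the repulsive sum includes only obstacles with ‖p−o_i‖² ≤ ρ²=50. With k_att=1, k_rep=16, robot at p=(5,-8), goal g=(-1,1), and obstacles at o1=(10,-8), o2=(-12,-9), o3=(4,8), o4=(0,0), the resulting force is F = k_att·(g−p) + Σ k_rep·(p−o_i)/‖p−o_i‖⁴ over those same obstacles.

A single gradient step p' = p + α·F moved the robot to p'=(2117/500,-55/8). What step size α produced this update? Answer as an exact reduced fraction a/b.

F_att = 1·(g−p) = 1·(-6,9) = (-6.0000,9.0000)
o1: d²=25 ≤ ρ²=50; F_rep = 16·(-5,0)/25² = (-0.1280,0.0000)
o2: d²=290 > ρ²=50 → inactive
o3: d²=257 > ρ²=50 → inactive
o4: d²=89 > ρ²=50 → inactive
F = F_att + ΣF_rep = (-6.1280,9.0000)
Δp = p'−p = (-0.7660,1.1250); α = Δx/Fx = (-383/500) / (-766/125) = 1/8
check: Δy/Fy = (9/8) / (9) = 1/8 ✓

α = 1/8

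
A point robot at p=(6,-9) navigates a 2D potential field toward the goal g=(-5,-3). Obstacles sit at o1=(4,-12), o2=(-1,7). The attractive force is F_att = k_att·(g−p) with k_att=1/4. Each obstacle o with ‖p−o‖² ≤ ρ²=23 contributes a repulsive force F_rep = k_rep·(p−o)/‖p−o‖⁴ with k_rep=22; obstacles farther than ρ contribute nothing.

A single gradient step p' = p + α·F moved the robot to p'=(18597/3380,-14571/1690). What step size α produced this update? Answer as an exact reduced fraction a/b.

α = 1/5

F_att = 1/4·(g−p) = 1/4·(-11,6) = (-2.7500,1.5000)
o1: d²=13 ≤ ρ²=23; F_rep = 22·(2,3)/13² = (0.2604,0.3905)
o2: d²=305 > ρ²=23 → inactive
F = F_att + ΣF_rep = (-2.4896,1.8905)
Δp = p'−p = (-0.4979,0.3781); α = Δx/Fx = (-1683/3380) / (-1683/676) = 1/5
check: Δy/Fy = (639/1690) / (639/338) = 1/5 ✓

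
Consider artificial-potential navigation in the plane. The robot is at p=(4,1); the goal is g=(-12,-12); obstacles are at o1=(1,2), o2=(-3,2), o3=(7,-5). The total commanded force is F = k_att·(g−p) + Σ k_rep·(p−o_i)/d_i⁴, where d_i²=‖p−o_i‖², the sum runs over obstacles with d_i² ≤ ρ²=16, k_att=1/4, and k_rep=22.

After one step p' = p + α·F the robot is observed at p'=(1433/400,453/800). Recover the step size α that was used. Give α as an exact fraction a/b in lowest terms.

F_att = 1/4·(g−p) = 1/4·(-16,-13) = (-4.0000,-3.2500)
o1: d²=10 ≤ ρ²=16; F_rep = 22·(3,-1)/10² = (0.6600,-0.2200)
o2: d²=50 > ρ²=16 → inactive
o3: d²=45 > ρ²=16 → inactive
F = F_att + ΣF_rep = (-3.3400,-3.4700)
Δp = p'−p = (-0.4175,-0.4338); α = Δx/Fx = (-167/400) / (-167/50) = 1/8
check: Δy/Fy = (-347/800) / (-347/100) = 1/8 ✓

α = 1/8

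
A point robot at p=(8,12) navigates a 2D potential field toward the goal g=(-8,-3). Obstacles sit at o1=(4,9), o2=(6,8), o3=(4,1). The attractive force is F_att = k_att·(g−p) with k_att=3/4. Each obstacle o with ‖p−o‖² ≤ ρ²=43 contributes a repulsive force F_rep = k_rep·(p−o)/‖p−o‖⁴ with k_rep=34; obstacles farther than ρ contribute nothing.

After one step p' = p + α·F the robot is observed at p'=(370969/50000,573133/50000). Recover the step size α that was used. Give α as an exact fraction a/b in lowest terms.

α = 1/20

F_att = 3/4·(g−p) = 3/4·(-16,-15) = (-12.0000,-11.2500)
o1: d²=25 ≤ ρ²=43; F_rep = 34·(4,3)/25² = (0.2176,0.1632)
o2: d²=20 ≤ ρ²=43; F_rep = 34·(2,4)/20² = (0.1700,0.3400)
o3: d²=137 > ρ²=43 → inactive
F = F_att + ΣF_rep = (-11.6124,-10.7468)
Δp = p'−p = (-0.5806,-0.5373); α = Δx/Fx = (-29031/50000) / (-29031/2500) = 1/20
check: Δy/Fy = (-26867/50000) / (-26867/2500) = 1/20 ✓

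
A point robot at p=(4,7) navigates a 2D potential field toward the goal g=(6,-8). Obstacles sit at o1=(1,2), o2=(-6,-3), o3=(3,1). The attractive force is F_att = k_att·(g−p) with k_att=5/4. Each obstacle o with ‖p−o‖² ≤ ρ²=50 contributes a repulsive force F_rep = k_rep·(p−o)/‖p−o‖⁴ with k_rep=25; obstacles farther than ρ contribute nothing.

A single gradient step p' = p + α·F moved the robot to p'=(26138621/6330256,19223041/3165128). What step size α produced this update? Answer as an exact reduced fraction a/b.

F_att = 5/4·(g−p) = 5/4·(2,-15) = (2.5000,-18.7500)
o1: d²=34 ≤ ρ²=50; F_rep = 25·(3,5)/34² = (0.0649,0.1081)
o2: d²=200 > ρ²=50 → inactive
o3: d²=37 ≤ ρ²=50; F_rep = 25·(1,6)/37² = (0.0183,0.1096)
F = F_att + ΣF_rep = (2.5831,-18.5323)
Δp = p'−p = (0.1292,-0.9266); α = Δx/Fx = (817597/6330256) / (4087985/1582564) = 1/20
check: Δy/Fy = (-2932855/3165128) / (-14664275/791282) = 1/20 ✓

α = 1/20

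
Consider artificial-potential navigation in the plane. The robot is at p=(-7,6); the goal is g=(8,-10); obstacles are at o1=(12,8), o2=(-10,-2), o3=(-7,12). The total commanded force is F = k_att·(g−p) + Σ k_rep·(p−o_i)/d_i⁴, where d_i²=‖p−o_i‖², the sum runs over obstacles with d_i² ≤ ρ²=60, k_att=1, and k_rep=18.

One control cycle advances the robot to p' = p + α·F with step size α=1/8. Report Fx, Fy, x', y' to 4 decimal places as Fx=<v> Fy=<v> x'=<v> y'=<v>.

Fx=15.0000 Fy=-16.0833 x'=-5.1250 y'=3.9896

F_att = 1·(g−p) = 1·(15,-16) = (15.0000,-16.0000)
o1: d²=365 > ρ²=60 → inactive
o2: d²=73 > ρ²=60 → inactive
o3: d²=36 ≤ ρ²=60; F_rep = 18·(0,-6)/36² = (0.0000,-0.0833)
F = F_att + ΣF_rep = (15.0000,-16.0833)
p' = p + 1/8·F = (-5.1250,3.9896)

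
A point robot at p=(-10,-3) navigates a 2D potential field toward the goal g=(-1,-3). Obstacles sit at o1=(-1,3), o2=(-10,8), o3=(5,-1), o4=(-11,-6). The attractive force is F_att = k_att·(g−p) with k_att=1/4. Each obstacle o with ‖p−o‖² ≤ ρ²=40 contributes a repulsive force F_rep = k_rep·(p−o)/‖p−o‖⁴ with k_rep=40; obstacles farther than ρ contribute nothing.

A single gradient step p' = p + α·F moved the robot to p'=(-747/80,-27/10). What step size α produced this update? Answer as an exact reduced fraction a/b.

F_att = 1/4·(g−p) = 1/4·(9,0) = (2.2500,0.0000)
o1: d²=117 > ρ²=40 → inactive
o2: d²=121 > ρ²=40 → inactive
o3: d²=229 > ρ²=40 → inactive
o4: d²=10 ≤ ρ²=40; F_rep = 40·(1,3)/10² = (0.4000,1.2000)
F = F_att + ΣF_rep = (2.6500,1.2000)
Δp = p'−p = (0.6625,0.3000); α = Δx/Fx = (53/80) / (53/20) = 1/4
check: Δy/Fy = (3/10) / (6/5) = 1/4 ✓

α = 1/4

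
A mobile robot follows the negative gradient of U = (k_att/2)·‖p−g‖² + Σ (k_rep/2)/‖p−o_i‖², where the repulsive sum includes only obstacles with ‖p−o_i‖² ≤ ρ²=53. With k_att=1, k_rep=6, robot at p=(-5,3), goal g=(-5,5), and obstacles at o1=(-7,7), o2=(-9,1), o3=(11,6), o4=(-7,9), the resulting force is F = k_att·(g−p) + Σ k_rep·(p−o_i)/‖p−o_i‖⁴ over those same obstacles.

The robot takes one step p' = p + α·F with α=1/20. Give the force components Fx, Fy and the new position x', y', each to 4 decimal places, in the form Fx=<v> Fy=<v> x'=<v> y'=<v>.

Fx=0.0975 Fy=1.9475 x'=-4.9951 y'=3.0974

F_att = 1·(g−p) = 1·(0,2) = (0.0000,2.0000)
o1: d²=20 ≤ ρ²=53; F_rep = 6·(2,-4)/20² = (0.0300,-0.0600)
o2: d²=20 ≤ ρ²=53; F_rep = 6·(4,2)/20² = (0.0600,0.0300)
o3: d²=265 > ρ²=53 → inactive
o4: d²=40 ≤ ρ²=53; F_rep = 6·(2,-6)/40² = (0.0075,-0.0225)
F = F_att + ΣF_rep = (0.0975,1.9475)
p' = p + 1/20·F = (-4.9951,3.0974)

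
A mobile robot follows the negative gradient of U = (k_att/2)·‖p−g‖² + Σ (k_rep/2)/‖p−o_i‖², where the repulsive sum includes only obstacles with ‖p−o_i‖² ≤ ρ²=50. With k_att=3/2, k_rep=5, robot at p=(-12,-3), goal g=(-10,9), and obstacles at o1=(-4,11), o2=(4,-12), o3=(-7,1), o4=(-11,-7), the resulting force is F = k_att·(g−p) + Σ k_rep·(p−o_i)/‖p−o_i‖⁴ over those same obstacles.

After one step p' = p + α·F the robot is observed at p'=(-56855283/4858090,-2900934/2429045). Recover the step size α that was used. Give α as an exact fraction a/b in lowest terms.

F_att = 3/2·(g−p) = 3/2·(2,12) = (3.0000,18.0000)
o1: d²=260 > ρ²=50 → inactive
o2: d²=337 > ρ²=50 → inactive
o3: d²=41 ≤ ρ²=50; F_rep = 5·(-5,-4)/41² = (-0.0149,-0.0119)
o4: d²=17 ≤ ρ²=50; F_rep = 5·(-1,4)/17² = (-0.0173,0.0692)
F = F_att + ΣF_rep = (2.9678,18.0573)
Δp = p'−p = (0.2968,1.8057); α = Δx/Fx = (1441797/4858090) / (1441797/485809) = 1/10
check: Δy/Fy = (4386201/2429045) / (8772402/485809) = 1/10 ✓

α = 1/10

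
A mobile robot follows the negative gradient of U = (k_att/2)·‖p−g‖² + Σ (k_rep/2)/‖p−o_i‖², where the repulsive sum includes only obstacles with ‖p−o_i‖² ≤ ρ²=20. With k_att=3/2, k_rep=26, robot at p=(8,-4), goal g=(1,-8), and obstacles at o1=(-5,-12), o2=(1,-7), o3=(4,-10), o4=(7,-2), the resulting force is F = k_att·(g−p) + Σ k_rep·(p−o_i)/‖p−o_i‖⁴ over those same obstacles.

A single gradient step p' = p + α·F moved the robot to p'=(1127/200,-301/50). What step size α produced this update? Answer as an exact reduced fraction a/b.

α = 1/4

F_att = 3/2·(g−p) = 3/2·(-7,-4) = (-10.5000,-6.0000)
o1: d²=233 > ρ²=20 → inactive
o2: d²=58 > ρ²=20 → inactive
o3: d²=52 > ρ²=20 → inactive
o4: d²=5 ≤ ρ²=20; F_rep = 26·(1,-2)/5² = (1.0400,-2.0800)
F = F_att + ΣF_rep = (-9.4600,-8.0800)
Δp = p'−p = (-2.3650,-2.0200); α = Δx/Fx = (-473/200) / (-473/50) = 1/4
check: Δy/Fy = (-101/50) / (-202/25) = 1/4 ✓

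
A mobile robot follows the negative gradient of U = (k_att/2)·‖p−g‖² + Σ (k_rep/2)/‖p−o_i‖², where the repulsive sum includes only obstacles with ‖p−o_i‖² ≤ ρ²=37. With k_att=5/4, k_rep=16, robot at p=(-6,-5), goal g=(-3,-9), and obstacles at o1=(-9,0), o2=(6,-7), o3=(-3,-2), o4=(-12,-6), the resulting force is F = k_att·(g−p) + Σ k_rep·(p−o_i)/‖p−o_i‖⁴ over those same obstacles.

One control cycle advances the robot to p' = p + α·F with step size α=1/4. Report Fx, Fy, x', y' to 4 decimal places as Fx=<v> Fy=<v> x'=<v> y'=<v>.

F_att = 5/4·(g−p) = 5/4·(3,-4) = (3.7500,-5.0000)
o1: d²=34 ≤ ρ²=37; F_rep = 16·(3,-5)/34² = (0.0415,-0.0692)
o2: d²=148 > ρ²=37 → inactive
o3: d²=18 ≤ ρ²=37; F_rep = 16·(-3,-3)/18² = (-0.1481,-0.1481)
o4: d²=37 ≤ ρ²=37; F_rep = 16·(6,1)/37² = (0.0701,0.0117)
F = F_att + ΣF_rep = (3.7135,-5.2057)
p' = p + 1/4·F = (-5.0716,-6.3014)

Fx=3.7135 Fy=-5.2057 x'=-5.0716 y'=-6.3014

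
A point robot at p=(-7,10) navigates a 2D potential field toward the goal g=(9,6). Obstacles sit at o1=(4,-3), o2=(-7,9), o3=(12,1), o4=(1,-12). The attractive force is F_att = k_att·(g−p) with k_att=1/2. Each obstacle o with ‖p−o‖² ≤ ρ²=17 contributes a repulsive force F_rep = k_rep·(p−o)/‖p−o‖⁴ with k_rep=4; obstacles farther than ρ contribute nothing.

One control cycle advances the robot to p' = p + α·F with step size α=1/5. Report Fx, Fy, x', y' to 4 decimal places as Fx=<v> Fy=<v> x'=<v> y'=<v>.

Fx=8.0000 Fy=2.0000 x'=-5.4000 y'=10.4000

F_att = 1/2·(g−p) = 1/2·(16,-4) = (8.0000,-2.0000)
o1: d²=290 > ρ²=17 → inactive
o2: d²=1 ≤ ρ²=17; F_rep = 4·(0,1)/1² = (0.0000,4.0000)
o3: d²=442 > ρ²=17 → inactive
o4: d²=548 > ρ²=17 → inactive
F = F_att + ΣF_rep = (8.0000,2.0000)
p' = p + 1/5·F = (-5.4000,10.4000)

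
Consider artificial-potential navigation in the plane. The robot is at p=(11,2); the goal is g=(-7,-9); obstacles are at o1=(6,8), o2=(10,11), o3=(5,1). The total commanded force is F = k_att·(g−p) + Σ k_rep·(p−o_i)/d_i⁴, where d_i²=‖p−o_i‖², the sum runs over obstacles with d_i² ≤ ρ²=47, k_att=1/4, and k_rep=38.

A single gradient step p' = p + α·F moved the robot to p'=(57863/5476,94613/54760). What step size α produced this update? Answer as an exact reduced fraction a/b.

α = 1/10

F_att = 1/4·(g−p) = 1/4·(-18,-11) = (-4.5000,-2.7500)
o1: d²=61 > ρ²=47 → inactive
o2: d²=82 > ρ²=47 → inactive
o3: d²=37 ≤ ρ²=47; F_rep = 38·(6,1)/37² = (0.1665,0.0278)
F = F_att + ΣF_rep = (-4.3335,-2.7222)
Δp = p'−p = (-0.4333,-0.2722); α = Δx/Fx = (-2373/5476) / (-11865/2738) = 1/10
check: Δy/Fy = (-14907/54760) / (-14907/5476) = 1/10 ✓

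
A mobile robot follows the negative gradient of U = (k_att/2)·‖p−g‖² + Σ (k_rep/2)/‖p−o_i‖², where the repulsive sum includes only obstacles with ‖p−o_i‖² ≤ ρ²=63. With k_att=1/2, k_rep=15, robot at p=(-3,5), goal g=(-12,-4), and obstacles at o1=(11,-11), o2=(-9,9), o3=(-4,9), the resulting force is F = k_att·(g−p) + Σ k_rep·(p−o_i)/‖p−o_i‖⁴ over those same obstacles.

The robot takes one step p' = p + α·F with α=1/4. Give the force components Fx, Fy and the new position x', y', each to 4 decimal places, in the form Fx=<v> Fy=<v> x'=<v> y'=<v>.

Fx=-4.4148 Fy=-4.7298 x'=-4.1037 y'=3.8175

F_att = 1/2·(g−p) = 1/2·(-9,-9) = (-4.5000,-4.5000)
o1: d²=452 > ρ²=63 → inactive
o2: d²=52 ≤ ρ²=63; F_rep = 15·(6,-4)/52² = (0.0333,-0.0222)
o3: d²=17 ≤ ρ²=63; F_rep = 15·(1,-4)/17² = (0.0519,-0.2076)
F = F_att + ΣF_rep = (-4.4148,-4.7298)
p' = p + 1/4·F = (-4.1037,3.8175)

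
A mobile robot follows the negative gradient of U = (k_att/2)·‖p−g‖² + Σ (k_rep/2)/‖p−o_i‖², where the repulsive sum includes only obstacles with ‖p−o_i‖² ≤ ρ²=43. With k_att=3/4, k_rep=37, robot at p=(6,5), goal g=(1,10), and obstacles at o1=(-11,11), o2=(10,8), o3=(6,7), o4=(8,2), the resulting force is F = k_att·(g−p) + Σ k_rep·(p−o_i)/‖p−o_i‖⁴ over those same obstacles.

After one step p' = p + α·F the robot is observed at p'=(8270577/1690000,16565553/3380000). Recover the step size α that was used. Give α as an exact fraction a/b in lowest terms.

α = 1/4

F_att = 3/4·(g−p) = 3/4·(-5,5) = (-3.7500,3.7500)
o1: d²=325 > ρ²=43 → inactive
o2: d²=25 ≤ ρ²=43; F_rep = 37·(-4,-3)/25² = (-0.2368,-0.1776)
o3: d²=4 ≤ ρ²=43; F_rep = 37·(0,-2)/4² = (0.0000,-4.6250)
o4: d²=13 ≤ ρ²=43; F_rep = 37·(-2,3)/13² = (-0.4379,0.6568)
F = F_att + ΣF_rep = (-4.4247,-0.3958)
Δp = p'−p = (-1.1062,-0.0989); α = Δx/Fx = (-1869423/1690000) / (-1869423/422500) = 1/4
check: Δy/Fy = (-334447/3380000) / (-334447/845000) = 1/4 ✓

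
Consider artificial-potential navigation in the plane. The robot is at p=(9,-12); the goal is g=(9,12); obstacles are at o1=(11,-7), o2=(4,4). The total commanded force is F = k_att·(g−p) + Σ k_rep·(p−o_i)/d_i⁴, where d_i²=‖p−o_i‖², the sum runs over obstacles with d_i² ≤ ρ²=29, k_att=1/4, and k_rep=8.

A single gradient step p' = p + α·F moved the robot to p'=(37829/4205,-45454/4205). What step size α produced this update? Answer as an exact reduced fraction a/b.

F_att = 1/4·(g−p) = 1/4·(0,24) = (0.0000,6.0000)
o1: d²=29 ≤ ρ²=29; F_rep = 8·(-2,-5)/29² = (-0.0190,-0.0476)
o2: d²=281 > ρ²=29 → inactive
F = F_att + ΣF_rep = (-0.0190,5.9524)
Δp = p'−p = (-0.0038,1.1905); α = Δx/Fx = (-16/4205) / (-16/841) = 1/5
check: Δy/Fy = (5006/4205) / (5006/841) = 1/5 ✓

α = 1/5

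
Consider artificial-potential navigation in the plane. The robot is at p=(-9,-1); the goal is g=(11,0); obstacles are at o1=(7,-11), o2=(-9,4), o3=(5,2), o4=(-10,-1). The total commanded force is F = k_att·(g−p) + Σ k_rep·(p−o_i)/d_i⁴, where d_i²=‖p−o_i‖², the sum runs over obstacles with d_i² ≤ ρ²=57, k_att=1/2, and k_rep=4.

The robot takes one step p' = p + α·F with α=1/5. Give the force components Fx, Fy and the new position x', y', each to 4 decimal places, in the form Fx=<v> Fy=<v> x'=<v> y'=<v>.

Fx=14.0000 Fy=0.4680 x'=-6.2000 y'=-0.9064

F_att = 1/2·(g−p) = 1/2·(20,1) = (10.0000,0.5000)
o1: d²=356 > ρ²=57 → inactive
o2: d²=25 ≤ ρ²=57; F_rep = 4·(0,-5)/25² = (0.0000,-0.0320)
o3: d²=205 > ρ²=57 → inactive
o4: d²=1 ≤ ρ²=57; F_rep = 4·(1,0)/1² = (4.0000,0.0000)
F = F_att + ΣF_rep = (14.0000,0.4680)
p' = p + 1/5·F = (-6.2000,-0.9064)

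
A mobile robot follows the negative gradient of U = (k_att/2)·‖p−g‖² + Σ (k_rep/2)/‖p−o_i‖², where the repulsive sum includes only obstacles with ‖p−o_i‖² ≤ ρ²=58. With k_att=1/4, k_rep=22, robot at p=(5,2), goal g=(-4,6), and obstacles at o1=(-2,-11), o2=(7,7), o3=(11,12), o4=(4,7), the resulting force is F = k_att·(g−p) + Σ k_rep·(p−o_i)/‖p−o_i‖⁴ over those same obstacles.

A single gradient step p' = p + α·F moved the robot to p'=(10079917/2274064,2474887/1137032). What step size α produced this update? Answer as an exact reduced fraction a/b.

α = 1/4

F_att = 1/4·(g−p) = 1/4·(-9,4) = (-2.2500,1.0000)
o1: d²=218 > ρ²=58 → inactive
o2: d²=29 ≤ ρ²=58; F_rep = 22·(-2,-5)/29² = (-0.0523,-0.1308)
o3: d²=136 > ρ²=58 → inactive
o4: d²=26 ≤ ρ²=58; F_rep = 22·(1,-5)/26² = (0.0325,-0.1627)
F = F_att + ΣF_rep = (-2.2698,0.7065)
Δp = p'−p = (-0.5674,0.1766); α = Δx/Fx = (-1290403/2274064) / (-1290403/568516) = 1/4
check: Δy/Fy = (200823/1137032) / (200823/284258) = 1/4 ✓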